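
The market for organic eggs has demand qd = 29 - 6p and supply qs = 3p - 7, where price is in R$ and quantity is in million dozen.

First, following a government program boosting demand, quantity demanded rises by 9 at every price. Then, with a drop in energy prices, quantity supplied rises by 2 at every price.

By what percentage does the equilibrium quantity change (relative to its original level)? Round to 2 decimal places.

Solve the original market: 29 - 6p = 3p - 7, hence p = 4 and q = 5.
After the shift, demand is qd = 38 - 6p and supply is qs = 3p - 5.
Equate the new curves: 38 - 6p = 3p - 5, giving 43 = 9p, p = 43/9 ≈ 4.7778, q = 28/3 ≈ 9.3333.
%Δq = (9.3333 − 5) / 5 × 100 = +86.67%.

+86.67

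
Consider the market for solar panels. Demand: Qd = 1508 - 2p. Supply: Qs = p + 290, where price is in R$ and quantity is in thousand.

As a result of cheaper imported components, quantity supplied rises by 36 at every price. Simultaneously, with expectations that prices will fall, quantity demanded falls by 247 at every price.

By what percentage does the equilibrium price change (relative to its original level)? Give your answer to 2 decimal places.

Original equilibrium: 1508 - 2p = p + 290 gives 1218 = 3p, so p = 406 and Q = 696.
After the shift, demand is Qd = 1261 - 2p and supply is Qs = p + 326.
Setting them equal: 1261 - 2p = p + 326 → 935 = 3p, so p = 935/3 ≈ 311.6667 and Q = 1913/3 ≈ 637.6667.
%Δp = (311.6667 − 406) / 406 × 100 = -23.23%.

-23.23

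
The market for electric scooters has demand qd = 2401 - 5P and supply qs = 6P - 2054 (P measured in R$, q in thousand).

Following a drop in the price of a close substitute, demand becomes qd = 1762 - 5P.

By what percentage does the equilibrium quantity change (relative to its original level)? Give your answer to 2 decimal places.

-92.70

Original equilibrium: 2401 - 5P = 6P - 2054 gives 4455 = 11P, so P = 405 and q = 376.
The shock moves the curves to qd = 1762 - 5P and qs = 6P - 2054.
New equilibrium: 1762 - 5P = 6P - 2054 ⇒ 3816 = 11P ⇒ P = 3816/11 ≈ 346.9091, q = 302/11 ≈ 27.4545.
%Δq = (27.4545 − 376) / 376 × 100 = -92.70%.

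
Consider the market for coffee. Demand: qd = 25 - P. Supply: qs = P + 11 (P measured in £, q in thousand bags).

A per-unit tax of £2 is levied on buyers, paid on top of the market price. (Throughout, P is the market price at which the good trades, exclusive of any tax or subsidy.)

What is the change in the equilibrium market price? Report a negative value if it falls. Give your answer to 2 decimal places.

-1.00

Original equilibrium: 25 - P = P + 11 gives 14 = 2P, so P = 7 and q = 18.
Since buyers pay the price plus the tax, the effective demand curve becomes qd = 23 - P.
Clearing the new market: 23 - P = P + 11, so P = 6 and q = 17.
ΔP = 6 − 7 = -1.00.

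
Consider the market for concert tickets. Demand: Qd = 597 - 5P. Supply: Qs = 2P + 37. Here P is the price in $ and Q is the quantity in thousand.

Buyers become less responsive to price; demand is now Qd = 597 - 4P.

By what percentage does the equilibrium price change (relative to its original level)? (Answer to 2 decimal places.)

Original equilibrium: 597 - 5P = 2P + 37 gives 560 = 7P, so P = 80 and Q = 197.
With the change applied: demand Qd = 597 - 4P, supply Qs = 2P + 37.
Equate the new curves: 597 - 4P = 2P + 37, giving 560 = 6P, P = 280/3 ≈ 93.3333, Q = 671/3 ≈ 223.6667.
%ΔP = (93.3333 − 80) / 80 × 100 = +16.67%.

+16.67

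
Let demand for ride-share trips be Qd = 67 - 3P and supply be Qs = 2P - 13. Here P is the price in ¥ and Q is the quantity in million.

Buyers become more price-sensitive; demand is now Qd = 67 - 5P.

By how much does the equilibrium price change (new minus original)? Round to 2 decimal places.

Initially, 67 - 3P = 2P - 13, so 80 = 5P and P = 16, Q = 19.
After the shift, demand is Qd = 67 - 5P and supply is Qs = 2P - 13.
Setting them equal: 67 - 5P = 2P - 13 → 80 = 7P, so P = 80/7 ≈ 11.4286 and Q = 69/7 ≈ 9.8571.
ΔP = 11.4286 − 16 = -4.57.

-4.57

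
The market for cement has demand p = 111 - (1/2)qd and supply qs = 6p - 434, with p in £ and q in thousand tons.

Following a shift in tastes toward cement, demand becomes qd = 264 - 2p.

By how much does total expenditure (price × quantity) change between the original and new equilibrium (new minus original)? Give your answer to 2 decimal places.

+3052.88

Original equilibrium: 222 - 2p = 6p - 434 gives 656 = 8p, so p = 82 and q = 58.
After the shift, demand is qd = 264 - 2p and supply is qs = 6p - 434.
Equate the new curves: 264 - 2p = 6p - 434, giving 698 = 8p, p = 87.25, q = 89.5.
Expenditure moves from 82×58 = 4756 to 87.25×89.5 = 7808.875; change = +3052.88.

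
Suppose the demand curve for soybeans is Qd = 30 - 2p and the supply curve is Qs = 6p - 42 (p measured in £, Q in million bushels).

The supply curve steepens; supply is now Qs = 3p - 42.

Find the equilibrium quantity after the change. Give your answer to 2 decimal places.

1.20

Original equilibrium: 30 - 2p = 6p - 42 gives 72 = 8p, so p = 9 and Q = 12.
After the shift, demand is Qd = 30 - 2p and supply is Qs = 3p - 42.
New equilibrium: 30 - 2p = 3p - 42 ⇒ 72 = 5p ⇒ p = 14.4, Q = 1.2.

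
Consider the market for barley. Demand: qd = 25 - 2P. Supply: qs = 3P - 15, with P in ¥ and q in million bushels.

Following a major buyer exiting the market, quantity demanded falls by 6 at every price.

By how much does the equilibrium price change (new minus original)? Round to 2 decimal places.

Initially, 25 - 2P = 3P - 15, so 40 = 5P and P = 8, q = 9.
The new curves are qd = 19 - 2P (demand) and qs = 3P - 15 (supply).
New equilibrium: 19 - 2P = 3P - 15 ⇒ 34 = 5P ⇒ P = 6.8, q = 5.4.
ΔP = 6.8 − 8 = -1.20.

-1.20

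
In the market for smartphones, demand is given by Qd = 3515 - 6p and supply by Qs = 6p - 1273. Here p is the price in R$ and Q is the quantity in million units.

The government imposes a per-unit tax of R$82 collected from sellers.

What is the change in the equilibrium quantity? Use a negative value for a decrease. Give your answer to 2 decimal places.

Solve the original market: 3515 - 6p = 6p - 1273, hence p = 399 and Q = 1121.
Since sellers keep the price net of the tax, the effective supply curve becomes Qs = 6p - 1765.
Setting them equal: 3515 - 6p = 6p - 1765 → 5280 = 12p, so p = 440 and Q = 875.
ΔQ = 875 − 1121 = -246.00.

-246.00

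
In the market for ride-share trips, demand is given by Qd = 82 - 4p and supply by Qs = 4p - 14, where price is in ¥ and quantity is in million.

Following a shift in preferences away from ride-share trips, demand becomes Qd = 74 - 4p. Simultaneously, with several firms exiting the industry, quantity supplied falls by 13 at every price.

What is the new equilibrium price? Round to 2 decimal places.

Initially, 82 - 4p = 4p - 14, so 96 = 8p and p = 12, Q = 34.
The shock moves the curves to Qd = 74 - 4p and Qs = 4p - 27.
Clearing the new market: 74 - 4p = 4p - 27, so p = 12.625 and Q = 23.5.

12.63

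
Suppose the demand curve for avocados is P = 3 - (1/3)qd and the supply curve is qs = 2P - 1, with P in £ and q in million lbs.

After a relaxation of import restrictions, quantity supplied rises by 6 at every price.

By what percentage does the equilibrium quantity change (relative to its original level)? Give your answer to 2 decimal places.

Before the shock: 9 - 3P = 2P - 1 ⇒ 10 = 5P ⇒ P = 2, q = 3.
The shock moves the curves to qd = 9 - 3P and qs = 2P + 5.
New equilibrium: 9 - 3P = 2P + 5 ⇒ 4 = 5P ⇒ P = 0.8, q = 6.6.
%Δq = (6.6 − 3) / 3 × 100 = +120.00%.

+120.00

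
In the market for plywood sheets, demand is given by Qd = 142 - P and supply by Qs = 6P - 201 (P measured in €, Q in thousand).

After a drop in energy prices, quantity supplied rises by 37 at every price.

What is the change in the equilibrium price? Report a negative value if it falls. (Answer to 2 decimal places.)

Before the shock: 142 - P = 6P - 201 ⇒ 343 = 7P ⇒ P = 49, Q = 93.
After the shift, demand is Qd = 142 - P and supply is Qs = 6P - 164.
Setting them equal: 142 - P = 6P - 164 → 306 = 7P, so P = 306/7 ≈ 43.7143 and Q = 688/7 ≈ 98.2857.
ΔP = 43.7143 − 49 = -5.29.

-5.29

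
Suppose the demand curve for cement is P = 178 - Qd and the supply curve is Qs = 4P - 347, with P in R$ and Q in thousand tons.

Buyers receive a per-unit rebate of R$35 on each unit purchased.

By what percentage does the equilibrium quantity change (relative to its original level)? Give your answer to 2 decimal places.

+38.36

Original equilibrium: 178 - P = 4P - 347 gives 525 = 5P, so P = 105 and Q = 73.
Since buyers' out-of-pocket price is the market price minus the rebate, the effective demand curve becomes Qd = 213 - P.
Clearing the new market: 213 - P = 4P - 347, so P = 112 and Q = 101.
%ΔQ = (101 − 73) / 73 × 100 = +38.36%.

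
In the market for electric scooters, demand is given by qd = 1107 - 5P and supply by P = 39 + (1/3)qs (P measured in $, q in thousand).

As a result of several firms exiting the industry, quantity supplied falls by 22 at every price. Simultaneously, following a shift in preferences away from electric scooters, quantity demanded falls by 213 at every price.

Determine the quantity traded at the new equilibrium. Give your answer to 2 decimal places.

Initially, 1107 - 5P = 3P - 117, so 1224 = 8P and P = 153, q = 342.
With the change applied: demand qd = 894 - 5P, supply qs = 3P - 139.
Equate the new curves: 894 - 5P = 3P - 139, giving 1033 = 8P, P = 129.125, q = 248.375.

248.38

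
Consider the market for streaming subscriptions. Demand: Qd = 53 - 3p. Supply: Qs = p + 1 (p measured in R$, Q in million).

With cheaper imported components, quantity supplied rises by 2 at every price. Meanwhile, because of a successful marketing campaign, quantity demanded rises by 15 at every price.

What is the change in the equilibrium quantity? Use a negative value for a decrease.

+5.25

Initially, 53 - 3p = p + 1, so 52 = 4p and p = 13, Q = 14.
After the shift, demand is Qd = 68 - 3p and supply is Qs = p + 3.
New equilibrium: 68 - 3p = p + 3 ⇒ 65 = 4p ⇒ p = 16.25, Q = 19.25.
ΔQ = 19.25 − 14 = +5.25.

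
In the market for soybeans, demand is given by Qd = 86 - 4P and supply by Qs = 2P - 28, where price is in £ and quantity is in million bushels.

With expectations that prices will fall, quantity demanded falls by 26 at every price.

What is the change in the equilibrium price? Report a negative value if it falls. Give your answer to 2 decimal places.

-4.33

Solve the original market: 86 - 4P = 2P - 28, hence P = 19 and Q = 10.
The shock moves the curves to Qd = 60 - 4P and Qs = 2P - 28.
Setting them equal: 60 - 4P = 2P - 28 → 88 = 6P, so P = 44/3 ≈ 14.6667 and Q = 4/3 ≈ 1.3333.
ΔP = 14.6667 − 19 = -4.33.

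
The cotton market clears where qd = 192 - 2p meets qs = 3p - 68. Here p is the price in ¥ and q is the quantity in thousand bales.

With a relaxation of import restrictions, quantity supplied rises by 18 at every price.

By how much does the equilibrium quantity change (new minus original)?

Before the shock: 192 - 2p = 3p - 68 ⇒ 260 = 5p ⇒ p = 52, q = 88.
The new curves are qd = 192 - 2p (demand) and qs = 3p - 50 (supply).
Clearing the new market: 192 - 2p = 3p - 50, so p = 48.4 and q = 95.2.
Δq = 95.2 − 88 = +7.2.

+7.2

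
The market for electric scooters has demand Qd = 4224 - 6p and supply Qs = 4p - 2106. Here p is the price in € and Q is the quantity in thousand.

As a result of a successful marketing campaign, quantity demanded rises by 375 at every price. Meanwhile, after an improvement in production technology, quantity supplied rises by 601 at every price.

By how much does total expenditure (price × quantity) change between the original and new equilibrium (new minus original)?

+302042.64

Solve the original market: 4224 - 6p = 4p - 2106, hence p = 633 and Q = 426.
With the change applied: demand Qd = 4599 - 6p, supply Qs = 4p - 1505.
Setting them equal: 4599 - 6p = 4p - 1505 → 6104 = 10p, so p = 610.4 and Q = 936.6.
Expenditure moves from 633×426 = 269658 to 610.4×936.6 = 571700.64; change = +302042.64.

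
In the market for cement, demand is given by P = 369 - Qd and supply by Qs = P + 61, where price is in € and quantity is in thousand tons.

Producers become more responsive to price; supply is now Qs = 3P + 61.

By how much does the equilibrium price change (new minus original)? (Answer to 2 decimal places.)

Original equilibrium: 369 - P = P + 61 gives 308 = 2P, so P = 154 and Q = 215.
The new curves are Qd = 369 - P (demand) and Qs = 3P + 61 (supply).
Setting them equal: 369 - P = 3P + 61 → 308 = 4P, so P = 77 and Q = 292.
ΔP = 77 − 154 = -77.00.

-77.00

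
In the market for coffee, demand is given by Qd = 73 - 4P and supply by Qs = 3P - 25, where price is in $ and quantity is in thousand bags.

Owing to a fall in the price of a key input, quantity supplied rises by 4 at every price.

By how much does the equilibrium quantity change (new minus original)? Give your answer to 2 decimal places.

+2.29

Initially, 73 - 4P = 3P - 25, so 98 = 7P and P = 14, Q = 17.
The new curves are Qd = 73 - 4P (demand) and Qs = 3P - 21 (supply).
New equilibrium: 73 - 4P = 3P - 21 ⇒ 94 = 7P ⇒ P = 94/7 ≈ 13.4286, Q = 135/7 ≈ 19.2857.
ΔQ = 19.2857 − 17 = +2.29.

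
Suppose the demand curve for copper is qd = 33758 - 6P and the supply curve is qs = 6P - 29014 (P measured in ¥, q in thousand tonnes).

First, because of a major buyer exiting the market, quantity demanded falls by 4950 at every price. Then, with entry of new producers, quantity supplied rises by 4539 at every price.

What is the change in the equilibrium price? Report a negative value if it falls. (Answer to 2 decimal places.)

Before the shock: 33758 - 6P = 6P - 29014 ⇒ 62772 = 12P ⇒ P = 5231, q = 2372.
With the change applied: demand qd = 28808 - 6P, supply qs = 6P - 24475.
Clearing the new market: 28808 - 6P = 6P - 24475, so P = 4440.25 and q = 2166.5.
ΔP = 4440.25 − 5231 = -790.75.

-790.75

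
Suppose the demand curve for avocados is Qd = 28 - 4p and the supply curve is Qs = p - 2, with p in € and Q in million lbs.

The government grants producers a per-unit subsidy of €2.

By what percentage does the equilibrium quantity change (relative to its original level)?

+40

Before the shock: 28 - 4p = p - 2 ⇒ 30 = 5p ⇒ p = 6, Q = 4.
Since sellers receive the price plus the subsidy, the effective supply curve becomes Qs = p.
New equilibrium: 28 - 4p = p ⇒ 28 = 5p ⇒ p = 5.6, Q = 5.6.
%ΔQ = (5.6 − 4) / 4 × 100 = +40%.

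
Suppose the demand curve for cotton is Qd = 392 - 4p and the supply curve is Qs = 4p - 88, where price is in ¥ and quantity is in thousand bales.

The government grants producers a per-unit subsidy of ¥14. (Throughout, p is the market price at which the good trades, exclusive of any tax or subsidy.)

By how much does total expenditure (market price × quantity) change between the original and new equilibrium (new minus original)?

Initially, 392 - 4p = 4p - 88, so 480 = 8p and p = 60, Q = 152.
Since sellers receive the price plus the subsidy, the effective supply curve becomes Qs = 4p - 32.
Setting them equal: 392 - 4p = 4p - 32 → 424 = 8p, so p = 53 and Q = 180.
Expenditure moves from 60×152 = 9120 to 53×180 = 9540; change = +420.

+420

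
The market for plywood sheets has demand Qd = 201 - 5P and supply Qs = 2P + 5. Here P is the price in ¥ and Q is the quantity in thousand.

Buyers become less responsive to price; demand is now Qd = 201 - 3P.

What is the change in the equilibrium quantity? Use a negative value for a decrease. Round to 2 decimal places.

Original equilibrium: 201 - 5P = 2P + 5 gives 196 = 7P, so P = 28 and Q = 61.
After the shift, demand is Qd = 201 - 3P and supply is Qs = 2P + 5.
New equilibrium: 201 - 3P = 2P + 5 ⇒ 196 = 5P ⇒ P = 39.2, Q = 83.4.
ΔQ = 83.4 − 61 = +22.40.

+22.40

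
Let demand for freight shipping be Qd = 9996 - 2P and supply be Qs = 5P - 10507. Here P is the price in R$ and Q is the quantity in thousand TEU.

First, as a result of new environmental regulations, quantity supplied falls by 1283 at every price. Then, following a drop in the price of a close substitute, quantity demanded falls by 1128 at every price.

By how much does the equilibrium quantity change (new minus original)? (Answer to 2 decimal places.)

Original equilibrium: 9996 - 2P = 5P - 10507 gives 20503 = 7P, so P = 2929 and Q = 4138.
The new curves are Qd = 8868 - 2P (demand) and Qs = 5P - 11790 (supply).
Setting them equal: 8868 - 2P = 5P - 11790 → 20658 = 7P, so P = 20658/7 ≈ 2951.1429 and Q = 20760/7 ≈ 2965.7143.
ΔQ = 2965.7143 − 4138 = -1172.29.

-1172.29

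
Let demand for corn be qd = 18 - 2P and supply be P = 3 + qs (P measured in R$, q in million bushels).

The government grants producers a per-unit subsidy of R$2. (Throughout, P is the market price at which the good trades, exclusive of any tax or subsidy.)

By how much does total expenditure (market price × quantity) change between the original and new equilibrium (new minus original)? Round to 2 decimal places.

Original equilibrium: 18 - 2P = P - 3 gives 21 = 3P, so P = 7 and q = 4.
Since sellers receive the price plus the subsidy, the effective supply curve becomes qs = P - 1.
Setting them equal: 18 - 2P = P - 1 → 19 = 3P, so P = 19/3 ≈ 6.3333 and q = 16/3 ≈ 5.3333.
Expenditure moves from 7×4 = 28 to 6.3333×5.3333 = 33.7778; change = +5.78.

+5.78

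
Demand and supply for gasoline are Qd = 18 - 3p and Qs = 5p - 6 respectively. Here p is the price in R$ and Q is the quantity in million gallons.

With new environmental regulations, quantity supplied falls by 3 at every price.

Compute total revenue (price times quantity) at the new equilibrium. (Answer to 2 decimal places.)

Original equilibrium: 18 - 3p = 5p - 6 gives 24 = 8p, so p = 3 and Q = 9.
The new curves are Qd = 18 - 3p (demand) and Qs = 5p - 9 (supply).
Setting them equal: 18 - 3p = 5p - 9 → 27 = 8p, so p = 3.375 and Q = 7.875.
New expenditure = 3.375 × 7.875 = 26.58.

26.58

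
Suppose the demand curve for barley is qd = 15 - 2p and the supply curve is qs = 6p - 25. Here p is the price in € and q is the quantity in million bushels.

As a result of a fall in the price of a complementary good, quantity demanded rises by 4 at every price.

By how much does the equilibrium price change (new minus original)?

+0.5

Before the shock: 15 - 2p = 6p - 25 ⇒ 40 = 8p ⇒ p = 5, q = 5.
The shock moves the curves to qd = 19 - 2p and qs = 6p - 25.
Setting them equal: 19 - 2p = 6p - 25 → 44 = 8p, so p = 5.5 and q = 8.
Δp = 5.5 − 5 = +0.5.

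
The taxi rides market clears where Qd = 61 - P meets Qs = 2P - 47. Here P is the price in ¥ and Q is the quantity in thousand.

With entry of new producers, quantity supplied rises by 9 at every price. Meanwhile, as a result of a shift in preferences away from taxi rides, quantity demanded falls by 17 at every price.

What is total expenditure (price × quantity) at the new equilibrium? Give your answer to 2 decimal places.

455.56

Solve the original market: 61 - P = 2P - 47, hence P = 36 and Q = 25.
The new curves are Qd = 44 - P (demand) and Qs = 2P - 38 (supply).
Clearing the new market: 44 - P = 2P - 38, so P = 82/3 ≈ 27.3333 and Q = 50/3 ≈ 16.6667.
New expenditure = 27.3333 × 16.6667 = 455.56.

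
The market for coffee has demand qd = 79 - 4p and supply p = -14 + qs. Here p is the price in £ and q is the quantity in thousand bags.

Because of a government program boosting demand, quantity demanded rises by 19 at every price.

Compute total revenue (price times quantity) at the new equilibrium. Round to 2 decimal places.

Before the shock: 79 - 4p = p + 14 ⇒ 65 = 5p ⇒ p = 13, q = 27.
The shock moves the curves to qd = 98 - 4p and qs = p + 14.
Clearing the new market: 98 - 4p = p + 14, so p = 16.8 and q = 30.8.
New expenditure = 16.8 × 30.8 = 517.44.

517.44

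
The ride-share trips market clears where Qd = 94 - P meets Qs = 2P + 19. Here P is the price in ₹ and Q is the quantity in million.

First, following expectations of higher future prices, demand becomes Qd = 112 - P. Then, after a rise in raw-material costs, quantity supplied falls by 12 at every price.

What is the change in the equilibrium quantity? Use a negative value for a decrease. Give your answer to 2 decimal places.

+8.00

Solve the original market: 94 - P = 2P + 19, hence P = 25 and Q = 69.
The new curves are Qd = 112 - P (demand) and Qs = 2P + 7 (supply).
Clearing the new market: 112 - P = 2P + 7, so P = 35 and Q = 77.
ΔQ = 77 − 69 = +8.00.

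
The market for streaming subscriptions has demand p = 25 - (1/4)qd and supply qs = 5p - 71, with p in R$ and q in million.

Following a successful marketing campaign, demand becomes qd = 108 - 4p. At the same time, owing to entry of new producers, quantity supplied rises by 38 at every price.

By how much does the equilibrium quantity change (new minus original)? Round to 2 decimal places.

Original equilibrium: 100 - 4p = 5p - 71 gives 171 = 9p, so p = 19 and q = 24.
The new curves are qd = 108 - 4p (demand) and qs = 5p - 33 (supply).
New equilibrium: 108 - 4p = 5p - 33 ⇒ 141 = 9p ⇒ p = 47/3 ≈ 15.6667, q = 136/3 ≈ 45.3333.
Δq = 45.3333 − 24 = +21.33.

+21.33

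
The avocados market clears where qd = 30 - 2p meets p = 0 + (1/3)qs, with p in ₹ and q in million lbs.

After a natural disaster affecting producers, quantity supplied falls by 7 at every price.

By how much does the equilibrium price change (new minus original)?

Original equilibrium: 30 - 2p = 3p gives 30 = 5p, so p = 6 and q = 18.
The shock moves the curves to qd = 30 - 2p and qs = 3p - 7.
Equate the new curves: 30 - 2p = 3p - 7, giving 37 = 5p, p = 7.4, q = 15.2.
Δp = 7.4 − 6 = +1.4.

+1.4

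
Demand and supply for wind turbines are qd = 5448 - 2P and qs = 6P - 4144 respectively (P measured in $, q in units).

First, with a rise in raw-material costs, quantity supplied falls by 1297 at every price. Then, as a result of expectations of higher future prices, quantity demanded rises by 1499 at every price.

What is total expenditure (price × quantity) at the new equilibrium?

Original equilibrium: 5448 - 2P = 6P - 4144 gives 9592 = 8P, so P = 1199 and q = 3050.
With the change applied: demand qd = 6947 - 2P, supply qs = 6P - 5441.
New equilibrium: 6947 - 2P = 6P - 5441 ⇒ 12388 = 8P ⇒ P = 1548.5, q = 3850.
New expenditure = 1548.5 × 3850 = 5961725.

5961725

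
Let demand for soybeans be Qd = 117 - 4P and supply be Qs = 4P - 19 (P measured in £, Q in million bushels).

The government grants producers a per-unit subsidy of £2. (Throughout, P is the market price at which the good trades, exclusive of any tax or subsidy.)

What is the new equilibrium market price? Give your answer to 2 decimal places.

Original equilibrium: 117 - 4P = 4P - 19 gives 136 = 8P, so P = 17 and Q = 49.
Since sellers receive the price plus the subsidy, the effective supply curve becomes Qs = 4P - 11.
Setting them equal: 117 - 4P = 4P - 11 → 128 = 8P, so P = 16 and Q = 53.

16.00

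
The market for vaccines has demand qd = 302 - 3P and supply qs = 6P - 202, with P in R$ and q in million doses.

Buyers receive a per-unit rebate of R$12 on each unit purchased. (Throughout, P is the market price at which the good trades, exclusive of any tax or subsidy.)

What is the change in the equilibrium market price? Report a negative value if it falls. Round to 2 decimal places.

Original equilibrium: 302 - 3P = 6P - 202 gives 504 = 9P, so P = 56 and q = 134.
Since buyers' out-of-pocket price is the market price minus the rebate, the effective demand curve becomes qd = 338 - 3P.
Equate the new curves: 338 - 3P = 6P - 202, giving 540 = 9P, P = 60, q = 158.
ΔP = 60 − 56 = +4.00.

+4.00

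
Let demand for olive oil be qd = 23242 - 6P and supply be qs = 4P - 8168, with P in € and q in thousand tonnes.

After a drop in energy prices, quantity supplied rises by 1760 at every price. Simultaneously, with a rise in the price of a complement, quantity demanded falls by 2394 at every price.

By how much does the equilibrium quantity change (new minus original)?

+98.4

Original equilibrium: 23242 - 6P = 4P - 8168 gives 31410 = 10P, so P = 3141 and q = 4396.
The new curves are qd = 20848 - 6P (demand) and qs = 4P - 6408 (supply).
Clearing the new market: 20848 - 6P = 4P - 6408, so P = 2725.6 and q = 4494.4.
Δq = 4494.4 − 4396 = +98.4.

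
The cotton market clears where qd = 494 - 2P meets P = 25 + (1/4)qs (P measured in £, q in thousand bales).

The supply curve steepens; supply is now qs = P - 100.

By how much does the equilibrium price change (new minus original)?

Solve the original market: 494 - 2P = 4P - 100, hence P = 99 and q = 296.
The shock moves the curves to qd = 494 - 2P and qs = P - 100.
Setting them equal: 494 - 2P = P - 100 → 594 = 3P, so P = 198 and q = 98.
ΔP = 198 − 99 = +99.

+99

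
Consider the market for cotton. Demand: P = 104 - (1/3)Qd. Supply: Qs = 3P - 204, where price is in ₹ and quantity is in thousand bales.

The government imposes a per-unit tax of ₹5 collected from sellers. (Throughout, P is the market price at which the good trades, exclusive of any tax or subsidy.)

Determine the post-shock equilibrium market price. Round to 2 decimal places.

Initially, 312 - 3P = 3P - 204, so 516 = 6P and P = 86, Q = 54.
Since sellers keep the price net of the tax, the effective supply curve becomes Qs = 3P - 219.
Equate the new curves: 312 - 3P = 3P - 219, giving 531 = 6P, P = 88.5, Q = 46.5.

88.50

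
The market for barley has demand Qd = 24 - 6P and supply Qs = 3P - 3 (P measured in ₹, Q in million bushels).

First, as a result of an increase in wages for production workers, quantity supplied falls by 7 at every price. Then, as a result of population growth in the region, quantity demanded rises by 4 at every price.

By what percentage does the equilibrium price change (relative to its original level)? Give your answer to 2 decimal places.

+40.74

Solve the original market: 24 - 6P = 3P - 3, hence P = 3 and Q = 6.
With the change applied: demand Qd = 28 - 6P, supply Qs = 3P - 10.
Equate the new curves: 28 - 6P = 3P - 10, giving 38 = 9P, P = 38/9 ≈ 4.2222, Q = 8/3 ≈ 2.6667.
%ΔP = (4.2222 − 3) / 3 × 100 = +40.74%.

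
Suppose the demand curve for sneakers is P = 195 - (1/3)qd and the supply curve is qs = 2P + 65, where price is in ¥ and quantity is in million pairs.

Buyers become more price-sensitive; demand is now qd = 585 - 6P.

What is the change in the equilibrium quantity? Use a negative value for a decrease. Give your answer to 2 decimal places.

Initially, 585 - 3P = 2P + 65, so 520 = 5P and P = 104, q = 273.
The new curves are qd = 585 - 6P (demand) and qs = 2P + 65 (supply).
Setting them equal: 585 - 6P = 2P + 65 → 520 = 8P, so P = 65 and q = 195.
Δq = 195 − 273 = -78.00.

-78.00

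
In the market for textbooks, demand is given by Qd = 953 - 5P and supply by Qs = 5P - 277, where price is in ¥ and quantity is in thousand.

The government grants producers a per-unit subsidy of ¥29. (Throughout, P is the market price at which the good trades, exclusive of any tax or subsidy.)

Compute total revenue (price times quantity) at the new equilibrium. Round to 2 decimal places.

44539.25

Before the shock: 953 - 5P = 5P - 277 ⇒ 1230 = 10P ⇒ P = 123, Q = 338.
Since sellers receive the price plus the subsidy, the effective supply curve becomes Qs = 5P - 132.
Setting them equal: 953 - 5P = 5P - 132 → 1085 = 10P, so P = 108.5 and Q = 410.5.
New expenditure = 108.5 × 410.5 = 44539.25.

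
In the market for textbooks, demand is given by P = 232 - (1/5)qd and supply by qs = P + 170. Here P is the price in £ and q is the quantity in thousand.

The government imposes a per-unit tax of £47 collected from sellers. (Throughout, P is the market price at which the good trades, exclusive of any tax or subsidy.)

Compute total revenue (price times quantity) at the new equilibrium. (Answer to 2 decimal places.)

51129.86

Solve the original market: 1160 - 5P = P + 170, hence P = 165 and q = 335.
Since sellers keep the price net of the tax, the effective supply curve becomes qs = P + 123.
Equate the new curves: 1160 - 5P = P + 123, giving 1037 = 6P, P = 1037/6 ≈ 172.8333, q = 1775/6 ≈ 295.8333.
New expenditure = 172.8333 × 295.8333 = 51129.86.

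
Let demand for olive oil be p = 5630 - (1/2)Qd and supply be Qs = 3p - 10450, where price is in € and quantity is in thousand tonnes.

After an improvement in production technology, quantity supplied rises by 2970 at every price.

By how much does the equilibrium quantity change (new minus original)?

Initially, 11260 - 2p = 3p - 10450, so 21710 = 5p and p = 4342, Q = 2576.
After the shift, demand is Qd = 11260 - 2p and supply is Qs = 3p - 7480.
Setting them equal: 11260 - 2p = 3p - 7480 → 18740 = 5p, so p = 3748 and Q = 3764.
ΔQ = 3764 − 2576 = +1188.

+1188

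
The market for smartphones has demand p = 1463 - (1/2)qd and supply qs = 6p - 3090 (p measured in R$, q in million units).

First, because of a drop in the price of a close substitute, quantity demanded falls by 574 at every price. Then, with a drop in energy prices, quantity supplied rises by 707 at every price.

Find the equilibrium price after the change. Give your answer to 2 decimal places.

Before the shock: 2926 - 2p = 6p - 3090 ⇒ 6016 = 8p ⇒ p = 752, q = 1422.
The shock moves the curves to qd = 2352 - 2p and qs = 6p - 2383.
New equilibrium: 2352 - 2p = 6p - 2383 ⇒ 4735 = 8p ⇒ p = 591.875, q = 1168.25.

591.88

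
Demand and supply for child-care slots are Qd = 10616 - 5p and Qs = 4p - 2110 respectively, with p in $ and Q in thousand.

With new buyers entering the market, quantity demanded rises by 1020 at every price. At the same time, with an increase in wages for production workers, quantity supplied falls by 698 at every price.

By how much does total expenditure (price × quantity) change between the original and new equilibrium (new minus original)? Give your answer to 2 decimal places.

+782101.38

Solve the original market: 10616 - 5p = 4p - 2110, hence p = 1414 and Q = 3546.
After the shift, demand is Qd = 11636 - 5p and supply is Qs = 4p - 2808.
Equate the new curves: 11636 - 5p = 4p - 2808, giving 14444 = 9p, p = 14444/9 ≈ 1604.8889, Q = 32504/9 ≈ 3611.5556.
Expenditure moves from 1414×3546 = 5014044 to 1604.8889×3611.5556 = 5796145.3827; change = +782101.38.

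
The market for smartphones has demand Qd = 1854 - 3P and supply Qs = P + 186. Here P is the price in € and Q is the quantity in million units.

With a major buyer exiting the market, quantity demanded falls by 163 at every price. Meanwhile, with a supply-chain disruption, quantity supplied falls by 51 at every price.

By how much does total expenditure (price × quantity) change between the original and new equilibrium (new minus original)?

-47615

Before the shock: 1854 - 3P = P + 186 ⇒ 1668 = 4P ⇒ P = 417, Q = 603.
The shock moves the curves to Qd = 1691 - 3P and Qs = P + 135.
Setting them equal: 1691 - 3P = P + 135 → 1556 = 4P, so P = 389 and Q = 524.
Expenditure moves from 417×603 = 251451 to 389×524 = 203836; change = -47615.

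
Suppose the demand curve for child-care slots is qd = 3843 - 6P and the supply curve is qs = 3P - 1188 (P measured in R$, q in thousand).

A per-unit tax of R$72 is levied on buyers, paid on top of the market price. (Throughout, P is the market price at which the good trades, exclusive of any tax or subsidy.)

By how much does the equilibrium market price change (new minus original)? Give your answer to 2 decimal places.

Initially, 3843 - 6P = 3P - 1188, so 5031 = 9P and P = 559, q = 489.
Since buyers pay the price plus the tax, the effective demand curve becomes qd = 3411 - 6P.
Clearing the new market: 3411 - 6P = 3P - 1188, so P = 511 and q = 345.
ΔP = 511 − 559 = -48.00.

-48.00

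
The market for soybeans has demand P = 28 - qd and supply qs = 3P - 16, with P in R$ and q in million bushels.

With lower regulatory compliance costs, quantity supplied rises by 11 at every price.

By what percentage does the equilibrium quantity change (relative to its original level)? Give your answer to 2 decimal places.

Solve the original market: 28 - P = 3P - 16, hence P = 11 and q = 17.
With the change applied: demand qd = 28 - P, supply qs = 3P - 5.
Clearing the new market: 28 - P = 3P - 5, so P = 8.25 and q = 19.75.
%Δq = (19.75 − 17) / 17 × 100 = +16.18%.

+16.18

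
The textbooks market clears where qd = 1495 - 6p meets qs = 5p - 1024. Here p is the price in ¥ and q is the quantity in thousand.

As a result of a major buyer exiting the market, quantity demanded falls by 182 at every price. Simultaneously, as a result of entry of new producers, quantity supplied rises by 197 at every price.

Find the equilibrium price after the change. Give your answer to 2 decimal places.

194.55

Before the shock: 1495 - 6p = 5p - 1024 ⇒ 2519 = 11p ⇒ p = 229, q = 121.
The shock moves the curves to qd = 1313 - 6p and qs = 5p - 827.
Equate the new curves: 1313 - 6p = 5p - 827, giving 2140 = 11p, p = 2140/11 ≈ 194.5455, q = 1603/11 ≈ 145.7273.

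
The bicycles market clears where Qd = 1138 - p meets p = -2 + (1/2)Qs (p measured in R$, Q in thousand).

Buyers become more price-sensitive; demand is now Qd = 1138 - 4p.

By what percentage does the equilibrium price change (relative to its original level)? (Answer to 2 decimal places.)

Initially, 1138 - p = 2p + 4, so 1134 = 3p and p = 378, Q = 760.
After the shift, demand is Qd = 1138 - 4p and supply is Qs = 2p + 4.
Clearing the new market: 1138 - 4p = 2p + 4, so p = 189 and Q = 382.
%Δp = (189 − 378) / 378 × 100 = -50.00%.

-50.00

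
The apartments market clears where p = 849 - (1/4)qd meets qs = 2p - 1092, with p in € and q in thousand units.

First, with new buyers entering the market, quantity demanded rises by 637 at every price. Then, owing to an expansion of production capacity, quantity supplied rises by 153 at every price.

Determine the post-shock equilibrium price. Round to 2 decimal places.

Original equilibrium: 3396 - 4p = 2p - 1092 gives 4488 = 6p, so p = 748 and q = 404.
After the shift, demand is qd = 4033 - 4p and supply is qs = 2p - 939.
Equate the new curves: 4033 - 4p = 2p - 939, giving 4972 = 6p, p = 2486/3 ≈ 828.6667, q = 2155/3 ≈ 718.3333.

828.67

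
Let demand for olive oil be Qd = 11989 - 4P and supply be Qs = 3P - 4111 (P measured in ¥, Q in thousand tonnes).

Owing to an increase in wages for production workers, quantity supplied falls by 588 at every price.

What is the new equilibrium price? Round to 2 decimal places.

Initially, 11989 - 4P = 3P - 4111, so 16100 = 7P and P = 2300, Q = 2789.
The new curves are Qd = 11989 - 4P (demand) and Qs = 3P - 4699 (supply).
Equate the new curves: 11989 - 4P = 3P - 4699, giving 16688 = 7P, P = 2384, Q = 2453.

2384.00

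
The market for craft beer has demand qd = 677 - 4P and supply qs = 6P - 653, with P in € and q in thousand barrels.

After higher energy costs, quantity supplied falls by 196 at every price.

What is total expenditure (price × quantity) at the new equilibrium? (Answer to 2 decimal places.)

10163.16

Original equilibrium: 677 - 4P = 6P - 653 gives 1330 = 10P, so P = 133 and q = 145.
After the shift, demand is qd = 677 - 4P and supply is qs = 6P - 849.
Clearing the new market: 677 - 4P = 6P - 849, so P = 152.6 and q = 66.6.
New expenditure = 152.6 × 66.6 = 10163.16.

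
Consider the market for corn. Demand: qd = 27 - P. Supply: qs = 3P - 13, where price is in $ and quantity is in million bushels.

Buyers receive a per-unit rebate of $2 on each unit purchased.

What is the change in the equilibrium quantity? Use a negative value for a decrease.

Before the shock: 27 - P = 3P - 13 ⇒ 40 = 4P ⇒ P = 10, q = 17.
Since buyers' out-of-pocket price is the market price minus the rebate, the effective demand curve becomes qd = 29 - P.
New equilibrium: 29 - P = 3P - 13 ⇒ 42 = 4P ⇒ P = 10.5, q = 18.5.
Δq = 18.5 − 17 = +1.5.

+1.5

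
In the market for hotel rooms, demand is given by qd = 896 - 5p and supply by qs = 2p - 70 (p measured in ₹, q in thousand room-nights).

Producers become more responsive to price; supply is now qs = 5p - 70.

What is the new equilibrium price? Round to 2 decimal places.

Initially, 896 - 5p = 2p - 70, so 966 = 7p and p = 138, q = 206.
The new curves are qd = 896 - 5p (demand) and qs = 5p - 70 (supply).
Equate the new curves: 896 - 5p = 5p - 70, giving 966 = 10p, p = 96.6, q = 413.

96.60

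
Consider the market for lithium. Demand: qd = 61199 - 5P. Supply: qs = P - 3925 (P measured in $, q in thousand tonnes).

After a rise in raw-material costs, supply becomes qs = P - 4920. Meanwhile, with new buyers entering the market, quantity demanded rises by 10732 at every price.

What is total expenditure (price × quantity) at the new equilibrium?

101039852.25

Initially, 61199 - 5P = P - 3925, so 65124 = 6P and P = 10854, q = 6929.
The shock moves the curves to qd = 71931 - 5P and qs = P - 4920.
Setting them equal: 71931 - 5P = P - 4920 → 76851 = 6P, so P = 12808.5 and q = 7888.5.
New expenditure = 12808.5 × 7888.5 = 101039852.25.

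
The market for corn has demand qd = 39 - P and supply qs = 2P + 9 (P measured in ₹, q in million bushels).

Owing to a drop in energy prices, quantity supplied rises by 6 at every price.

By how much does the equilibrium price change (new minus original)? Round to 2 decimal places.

Original equilibrium: 39 - P = 2P + 9 gives 30 = 3P, so P = 10 and q = 29.
The new curves are qd = 39 - P (demand) and qs = 2P + 15 (supply).
Setting them equal: 39 - P = 2P + 15 → 24 = 3P, so P = 8 and q = 31.
ΔP = 8 − 10 = -2.00.

-2.00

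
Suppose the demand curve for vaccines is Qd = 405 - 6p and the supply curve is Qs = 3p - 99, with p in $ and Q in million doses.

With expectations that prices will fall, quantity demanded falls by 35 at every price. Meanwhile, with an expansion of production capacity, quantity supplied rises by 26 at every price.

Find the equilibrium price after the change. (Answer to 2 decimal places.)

Original equilibrium: 405 - 6p = 3p - 99 gives 504 = 9p, so p = 56 and Q = 69.
After the shift, demand is Qd = 370 - 6p and supply is Qs = 3p - 73.
Clearing the new market: 370 - 6p = 3p - 73, so p = 443/9 ≈ 49.2222 and Q = 224/3 ≈ 74.6667.

49.22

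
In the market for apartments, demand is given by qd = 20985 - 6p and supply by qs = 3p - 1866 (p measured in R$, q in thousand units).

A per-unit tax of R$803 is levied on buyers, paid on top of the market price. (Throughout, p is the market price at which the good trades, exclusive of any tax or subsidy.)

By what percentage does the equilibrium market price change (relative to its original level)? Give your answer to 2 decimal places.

-21.08

Before the shock: 20985 - 6p = 3p - 1866 ⇒ 22851 = 9p ⇒ p = 2539, q = 5751.
Since buyers pay the price plus the tax, the effective demand curve becomes qd = 16167 - 6p.
New equilibrium: 16167 - 6p = 3p - 1866 ⇒ 18033 = 9p ⇒ p = 6011/3 ≈ 2003.6667, q = 4145.
%Δp = (2003.6667 − 2539) / 2539 × 100 = -21.08%.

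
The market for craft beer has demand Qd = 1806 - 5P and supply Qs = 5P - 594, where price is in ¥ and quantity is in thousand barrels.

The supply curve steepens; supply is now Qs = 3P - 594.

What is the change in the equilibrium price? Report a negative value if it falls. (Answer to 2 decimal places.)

+60.00

Initially, 1806 - 5P = 5P - 594, so 2400 = 10P and P = 240, Q = 606.
With the change applied: demand Qd = 1806 - 5P, supply Qs = 3P - 594.
Setting them equal: 1806 - 5P = 3P - 594 → 2400 = 8P, so P = 300 and Q = 306.
ΔP = 300 − 240 = +60.00.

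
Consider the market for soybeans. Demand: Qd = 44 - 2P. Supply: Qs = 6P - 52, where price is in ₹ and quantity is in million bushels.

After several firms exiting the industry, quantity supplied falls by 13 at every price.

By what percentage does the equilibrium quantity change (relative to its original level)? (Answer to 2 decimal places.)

-16.25

Initially, 44 - 2P = 6P - 52, so 96 = 8P and P = 12, Q = 20.
The new curves are Qd = 44 - 2P (demand) and Qs = 6P - 65 (supply).
Setting them equal: 44 - 2P = 6P - 65 → 109 = 8P, so P = 13.625 and Q = 16.75.
%ΔQ = (16.75 − 20) / 20 × 100 = -16.25%.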